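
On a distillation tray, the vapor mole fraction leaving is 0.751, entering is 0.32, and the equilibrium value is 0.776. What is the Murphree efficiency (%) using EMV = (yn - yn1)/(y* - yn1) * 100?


Murphree vapor efficiency: EMV = (y_n - y_(n-1)) / (y*_n - y_(n-1)) * 100
EMV = (0.751 - 0.32) / (0.776 - 0.32) * 100 = 0.431 / 0.456 * 100 = 94.52

94.52 %


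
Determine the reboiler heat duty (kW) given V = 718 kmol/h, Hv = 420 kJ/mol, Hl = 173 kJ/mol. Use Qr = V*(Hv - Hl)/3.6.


Qr = 718 * (420 - 173) / 3.6 = 718 * 247 / 3.6 = 49260

49260 kW


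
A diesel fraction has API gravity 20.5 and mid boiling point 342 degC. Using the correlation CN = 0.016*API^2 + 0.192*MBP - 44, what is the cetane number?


CN = 0.016 * 20.5^2 + 0.192 * 342 - 44
CN = 6.724 + 65.664 - 44 = 28.388

28.388


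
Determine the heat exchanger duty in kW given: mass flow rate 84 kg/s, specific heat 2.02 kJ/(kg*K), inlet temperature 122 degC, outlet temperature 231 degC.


Q = m_dot * cp * delta_T
delta_T = 231 - 122 = 109 K
Q = 84 * 2.02 * 109
= 169.68 * 109
= 18495.12 kW

18495.12 kW


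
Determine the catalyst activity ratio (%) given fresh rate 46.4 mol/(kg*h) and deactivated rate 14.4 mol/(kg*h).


Activity (%) = (rate_used / rate_fresh) * 100
rate_used = 14.4, rate_fresh = 46.4
= (14.4 / 46.4) * 100
= 0.3103 * 100 = 31.03

31.03 %


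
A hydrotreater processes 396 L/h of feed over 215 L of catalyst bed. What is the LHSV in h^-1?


LHSV = volumetric feed rate / catalyst volume
= 396 L/h / 215 L
= 1.842 h^-1

1.842 h^-1


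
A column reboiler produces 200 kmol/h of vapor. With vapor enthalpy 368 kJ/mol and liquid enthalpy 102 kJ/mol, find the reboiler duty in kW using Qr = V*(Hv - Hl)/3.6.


Qr = 200 * (368 - 102) / 3.6 = 200 * 266 / 3.6 = 14780

14780 kW


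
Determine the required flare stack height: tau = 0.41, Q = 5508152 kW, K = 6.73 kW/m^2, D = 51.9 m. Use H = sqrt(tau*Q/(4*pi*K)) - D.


tau*Q/(4*pi*K) = 0.41 * 5508152 / (4 * pi * 6.73) = 26703.3
sqrt(26703.3) = 163.411
H = 163.411 - 51.9 = 111.5

111.5 m


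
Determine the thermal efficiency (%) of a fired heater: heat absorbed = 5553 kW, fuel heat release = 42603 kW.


Furnace efficiency = Q_absorbed / Q_fuel * 100
= 5553 / 42603 * 100 = 13.03

13.03 %


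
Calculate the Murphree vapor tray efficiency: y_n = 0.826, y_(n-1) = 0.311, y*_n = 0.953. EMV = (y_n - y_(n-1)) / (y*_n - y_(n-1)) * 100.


Murphree vapor efficiency: EMV = (y_n - y_(n-1)) / (y*_n - y_(n-1)) * 100
EMV = (0.826 - 0.311) / (0.953 - 0.311) * 100 = 0.515 / 0.642 * 100 = 80.22

80.22 %


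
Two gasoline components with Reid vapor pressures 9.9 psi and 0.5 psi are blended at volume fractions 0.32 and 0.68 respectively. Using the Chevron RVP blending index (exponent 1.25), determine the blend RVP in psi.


Chevron index: RVP_blend = (sum xi*RVPi^1.25)^(1/1.25)
RVP^1.25 terms: 0.32 * 9.9^1.25 + 0.68 * 0.5^1.25 = 5.90536
RVP_blend = 5.90536^(1/1.25) = 4.140

4.140 psi


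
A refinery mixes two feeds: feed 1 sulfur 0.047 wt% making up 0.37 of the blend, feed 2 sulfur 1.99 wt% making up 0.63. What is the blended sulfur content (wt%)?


Linear sulfur blending: S_blend = x1*S1 + x2*S2
Contribution 1: 0.37 * 0.047 = 0.01739 wt%
Contribution 2: 0.63 * 1.99 = 1.2537 wt%
S_blend = 0.01739 + 1.2537 = 1.27109

1.27109 wt%


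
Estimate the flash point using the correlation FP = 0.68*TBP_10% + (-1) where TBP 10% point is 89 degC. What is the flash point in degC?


FP = 0.68 * 89 + (-1) = 59.52

59.52 degC


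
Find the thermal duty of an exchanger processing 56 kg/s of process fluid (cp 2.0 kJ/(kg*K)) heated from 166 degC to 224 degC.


Q = m_dot * cp * delta_T
delta_T = 224 - 166 = 58 K
Q = 56 * 2.0 * 58
= 112 * 58
= 6496 kW

6496 kW


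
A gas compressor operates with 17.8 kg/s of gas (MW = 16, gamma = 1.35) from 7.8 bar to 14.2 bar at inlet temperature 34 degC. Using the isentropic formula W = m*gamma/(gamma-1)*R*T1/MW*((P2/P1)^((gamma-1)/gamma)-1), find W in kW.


Isentropic work: W = m*(gamma/(gamma-1))*(R*T1/MW)*((P2/P1)^((gamma-1)/gamma) - 1)
T1 = 34 + 273.15 = 307.15 K
Pressure ratio = 14.2 / 7.8 = 1.82051
Exponent = (1.35 - 1)/1.35 = 0.259259
(P2/P1)^exp - 1 = 1.82051^0.259259 - 1 = 0.168039
W = 17.8 * 1.35 / 0.35 * 8.314 * 307.15 / 16 * 0.168039 = 1841

1841 kW


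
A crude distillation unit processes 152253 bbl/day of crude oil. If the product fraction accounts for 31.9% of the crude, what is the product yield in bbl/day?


Crude throughput = 152253 bbl/day
Fraction yield = 31.9%
yield = throughput * fraction / 100
yield = 152253 * 31.9 / 100 = 48568.707

48568.707 bbl/day


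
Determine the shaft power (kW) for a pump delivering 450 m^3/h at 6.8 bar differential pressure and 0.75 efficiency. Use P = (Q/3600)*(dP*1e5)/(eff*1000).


Q = 450 / 3600 = 0.125 m^3/s
P = 0.125 * (6.8 * 1e5) / 0.75 / 1000 = 113.3

113.3 kW


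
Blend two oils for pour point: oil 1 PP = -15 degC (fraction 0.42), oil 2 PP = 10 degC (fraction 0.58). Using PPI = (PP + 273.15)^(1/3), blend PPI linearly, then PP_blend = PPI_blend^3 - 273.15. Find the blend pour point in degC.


PPI_1 = (-15 + 273.15)^(1/3) = 6.36733
PPI_2 = (10 + 273.15)^(1/3) = 6.566574
PPI_blend = 0.42 * 6.36733 + 0.58 * 6.566574 = 6.482892
PP_blend = 6.482892^3 - 273.15 = 272.4623 - 273.15 = -0.69

-0.69 degC


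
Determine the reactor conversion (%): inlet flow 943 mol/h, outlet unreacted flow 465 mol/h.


X = (F_in - F_out) / F_in * 100
Moles reacted = 943 - 465 = 478
X = 478 / 943 * 100
= 0.5069 * 100
= 50.69 %

50.69 %


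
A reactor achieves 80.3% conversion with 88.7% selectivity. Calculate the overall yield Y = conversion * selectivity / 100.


Overall yield = conversion (%) * selectivity (%) / 100
Conversion = 80.3%, Selectivity = 88.7%
Y = 80.3 * 88.7 / 100
= 71.2261 %

71.2261 %


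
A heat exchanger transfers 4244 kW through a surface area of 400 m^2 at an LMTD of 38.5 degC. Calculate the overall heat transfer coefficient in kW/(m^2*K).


From Q = U*A*LMTD, U = Q / (A * LMTD)
U = 4244 / (400 * 38.5) = 4244 / 15400 = 0.2756

0.2756 kW/(m^2*K)


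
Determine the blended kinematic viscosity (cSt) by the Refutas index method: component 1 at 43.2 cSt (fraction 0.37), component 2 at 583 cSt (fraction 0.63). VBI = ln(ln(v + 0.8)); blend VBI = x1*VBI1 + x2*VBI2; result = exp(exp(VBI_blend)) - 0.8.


Refutas method: VBN_i = 14.534*ln(ln(visc_i + 0.8)) + 10.975, blended linearly by mass fraction; since VBN is linear in VBI_i = ln(ln(visc_i + 0.8)) and the fractions sum to 1, blend VBI directly: visc = exp(exp(VBI_blend)) - 0.8
VBI_1 = ln(ln(43.2 + 0.8)) = 1.33083
VBI_2 = ln(ln(583 + 0.8)) = 1.85153
VBI_blend = 0.37 * 1.33083 + 0.63 * 1.85153 = 1.65887
visc_blend = exp(exp(1.65887)) - 0.8 = 190.4

190.4 cSt


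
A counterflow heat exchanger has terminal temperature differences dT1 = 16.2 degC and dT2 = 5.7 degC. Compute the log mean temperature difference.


LMTD = (dT1 - dT2) / ln(dT1/dT2)
= (16.2 - 5.7) / ln(16.2 / 5.7) = 10.5 / 1.04455 = 10.05

10.05 degC


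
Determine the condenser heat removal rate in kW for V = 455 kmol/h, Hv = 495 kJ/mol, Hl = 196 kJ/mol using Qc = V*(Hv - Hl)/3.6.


Qc = 455 * (495 - 196) / 3.6 = 455 * 299 / 3.6 = 37790

37790 kW


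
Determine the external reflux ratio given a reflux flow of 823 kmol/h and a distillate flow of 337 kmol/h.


Reflux ratio definition: R = L / D (liquid returned / distillate withdrawn)
L = 823 kmol/h, D = 337 kmol/h
R = 823 / 337 = 2.442

2.442


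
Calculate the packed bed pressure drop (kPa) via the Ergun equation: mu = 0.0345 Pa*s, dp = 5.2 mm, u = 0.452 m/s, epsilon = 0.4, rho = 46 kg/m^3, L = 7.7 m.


dp = 5.2 mm = 0.0052 m
Viscous term = 150*0.0345*0.452*(1-0.4)^2 / (0.0052^2*0.4^3) = 486592
Inertial term = 1.75*46*0.452^2*(1-0.4) / (0.0052*0.4^3) = 29651.1
dP/L = 486592 + 29651.1 = 516243 Pa/m
dP = 516243 * 7.7 / 1000 = 3975 kPa

3975 kPa


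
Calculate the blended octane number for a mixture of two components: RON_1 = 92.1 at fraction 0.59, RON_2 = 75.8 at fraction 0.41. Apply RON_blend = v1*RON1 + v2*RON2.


Linear blending: RON_blend = sum(vi * RONi)
Contribution 1: 0.59 * 92.1 = 54.339
Contribution 2: 0.41 * 75.8 = 31.078
RON_blend = 54.339 + 31.078 = 85.417

85.417


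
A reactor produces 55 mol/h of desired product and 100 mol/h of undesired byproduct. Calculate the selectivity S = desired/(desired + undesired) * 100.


Selectivity = desired / (desired + undesired) * 100
Total products = 55 + 100 = 155 mol/h
S = 55 / 155 * 100
= 0.3548 * 100
= 35.48 %

35.48 %


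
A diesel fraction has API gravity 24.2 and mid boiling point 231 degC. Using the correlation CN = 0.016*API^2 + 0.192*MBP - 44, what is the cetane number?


CN = 0.016 * 24.2^2 + 0.192 * 231 - 44
CN = 9.37024 + 44.352 - 44 = 9.72224

9.72224


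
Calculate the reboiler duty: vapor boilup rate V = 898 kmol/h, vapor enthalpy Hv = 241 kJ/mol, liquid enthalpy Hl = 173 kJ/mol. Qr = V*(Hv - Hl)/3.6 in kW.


Qr = 898 * (241 - 173) / 3.6 = 898 * 68 / 3.6 = 16960

16960 kW


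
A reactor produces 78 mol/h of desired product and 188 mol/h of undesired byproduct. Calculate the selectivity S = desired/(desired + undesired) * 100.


Selectivity = desired / (desired + undesired) * 100
Total products = 78 + 188 = 266 mol/h
S = 78 / 266 * 100
= 0.2932 * 100
= 29.32 %

29.32 %


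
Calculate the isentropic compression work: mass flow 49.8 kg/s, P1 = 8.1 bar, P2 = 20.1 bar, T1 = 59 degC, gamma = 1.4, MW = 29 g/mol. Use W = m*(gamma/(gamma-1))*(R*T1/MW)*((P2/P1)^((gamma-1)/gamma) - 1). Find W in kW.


Isentropic work: W = m*(gamma/(gamma-1))*(R*T1/MW)*((P2/P1)^((gamma-1)/gamma) - 1)
T1 = 59 + 273.15 = 332.15 K
Pressure ratio = 20.1 / 8.1 = 2.48148
Exponent = (1.4 - 1)/1.4 = 0.285714
(P2/P1)^exp - 1 = 2.48148^0.285714 - 1 = 0.296506
W = 49.8 * 1.4 / 0.4 * 8.314 * 332.15 / 29 * 0.296506 = 4921

4921 kW


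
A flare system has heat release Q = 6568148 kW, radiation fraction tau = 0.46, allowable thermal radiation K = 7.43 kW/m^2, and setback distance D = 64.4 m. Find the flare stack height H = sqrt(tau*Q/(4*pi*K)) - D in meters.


tau*Q/(4*pi*K) = 0.46 * 6568148 / (4 * pi * 7.43) = 32359.5
sqrt(32359.5) = 179.887
H = 179.887 - 64.4 = 115.5

115.5 m


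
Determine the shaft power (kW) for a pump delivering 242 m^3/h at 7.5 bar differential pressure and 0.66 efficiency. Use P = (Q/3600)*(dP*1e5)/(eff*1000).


Q = 242 / 3600 = 0.0672222 m^3/s
P = 0.0672222 * (7.5 * 1e5) / 0.66 / 1000 = 76.39

76.39 kW


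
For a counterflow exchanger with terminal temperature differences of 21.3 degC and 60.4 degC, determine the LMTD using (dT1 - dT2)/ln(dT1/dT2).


LMTD = (dT1 - dT2) / ln(dT1/dT2)
= (21.3 - 60.4) / ln(21.3 / 60.4) = -39.1 / -1.04228 = 37.51

37.51 degC


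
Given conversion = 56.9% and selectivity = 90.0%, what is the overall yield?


Overall yield = conversion (%) * selectivity (%) / 100
Conversion = 56.9%, Selectivity = 90.0%
Y = 56.9 * 90.0 / 100
= 51.21 %

51.21 %


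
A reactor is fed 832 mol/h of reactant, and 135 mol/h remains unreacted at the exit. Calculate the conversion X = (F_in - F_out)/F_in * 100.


X = (F_in - F_out) / F_in * 100
Moles reacted = 832 - 135 = 697
X = 697 / 832 * 100
= 0.8377 * 100
= 83.77 %

83.77 %


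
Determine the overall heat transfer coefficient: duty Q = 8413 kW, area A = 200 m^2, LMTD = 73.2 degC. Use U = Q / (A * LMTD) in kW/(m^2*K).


From Q = U*A*LMTD, U = Q / (A * LMTD)
U = 8413 / (200 * 73.2) = 8413 / 14640 = 0.5747

0.5747 kW/(m^2*K)


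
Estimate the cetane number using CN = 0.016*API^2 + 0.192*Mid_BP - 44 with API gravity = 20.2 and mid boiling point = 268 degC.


CN = 0.016 * 20.2^2 + 0.192 * 268 - 44
CN = 6.52864 + 51.456 - 44 = 13.98464

13.98464


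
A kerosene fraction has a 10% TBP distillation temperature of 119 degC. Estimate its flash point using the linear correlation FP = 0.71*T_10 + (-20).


FP = 0.71 * 119 + (-20) = 64.49

64.49 degC


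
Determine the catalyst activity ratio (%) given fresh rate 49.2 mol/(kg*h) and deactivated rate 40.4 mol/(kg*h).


Activity (%) = (rate_used / rate_fresh) * 100
rate_used = 40.4, rate_fresh = 49.2
= (40.4 / 49.2) * 100
= 0.8211 * 100 = 82.11

82.11 %


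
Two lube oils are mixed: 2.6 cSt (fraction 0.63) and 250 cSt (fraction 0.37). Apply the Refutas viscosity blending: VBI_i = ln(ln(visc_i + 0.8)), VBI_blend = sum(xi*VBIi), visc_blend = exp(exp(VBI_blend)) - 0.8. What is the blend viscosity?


Refutas method: VBN_i = 14.534*ln(ln(visc_i + 0.8)) + 10.975, blended linearly by mass fraction; since VBN is linear in VBI_i = ln(ln(visc_i + 0.8)) and the fractions sum to 1, blend VBI directly: visc = exp(exp(VBI_blend)) - 0.8
VBI_1 = ln(ln(2.6 + 0.8)) = 0.201941
VBI_2 = ln(ln(250 + 0.8)) = 1.70922
VBI_blend = 0.63 * 0.201941 + 0.37 * 1.70922 = 0.759634
visc_blend = exp(exp(0.759634)) - 0.8 = 7.678

7.678 cSt


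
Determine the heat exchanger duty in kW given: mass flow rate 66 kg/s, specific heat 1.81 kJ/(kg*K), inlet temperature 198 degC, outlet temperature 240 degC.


Q = m_dot * cp * delta_T
delta_T = 240 - 198 = 42 K
Q = 66 * 1.81 * 42
= 119.46 * 42
= 5017.32 kW

5017.32 kW


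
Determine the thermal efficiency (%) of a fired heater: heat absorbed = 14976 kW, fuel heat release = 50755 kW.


Furnace efficiency = Q_absorbed / Q_fuel * 100
= 14976 / 50755 * 100 = 29.51

29.51 %


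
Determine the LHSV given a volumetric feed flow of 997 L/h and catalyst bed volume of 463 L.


LHSV = volumetric feed rate / catalyst volume
= 997 L/h / 463 L
= 2.153 h^-1

2.153 h^-1


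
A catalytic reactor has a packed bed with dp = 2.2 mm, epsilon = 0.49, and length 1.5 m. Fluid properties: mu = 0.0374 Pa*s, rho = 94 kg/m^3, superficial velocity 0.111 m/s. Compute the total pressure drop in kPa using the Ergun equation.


dp = 2.2 mm = 0.0022 m
Viscous term = 150*0.0374*0.111*(1-0.49)^2 / (0.0022^2*0.49^3) = 284441
Inertial term = 1.75*94*0.111^2*(1-0.49) / (0.0022*0.49^3) = 3993.66
dP/L = 284441 + 3993.66 = 288435 Pa/m
dP = 288435 * 1.5 / 1000 = 432.7 kPa

432.7 kPa


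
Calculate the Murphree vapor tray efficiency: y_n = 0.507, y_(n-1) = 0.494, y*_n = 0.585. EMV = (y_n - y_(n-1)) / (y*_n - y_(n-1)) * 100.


Murphree vapor efficiency: EMV = (y_n - y_(n-1)) / (y*_n - y_(n-1)) * 100
EMV = (0.507 - 0.494) / (0.585 - 0.494) * 100 = 0.013 / 0.091 * 100 = 14.29

14.29 %


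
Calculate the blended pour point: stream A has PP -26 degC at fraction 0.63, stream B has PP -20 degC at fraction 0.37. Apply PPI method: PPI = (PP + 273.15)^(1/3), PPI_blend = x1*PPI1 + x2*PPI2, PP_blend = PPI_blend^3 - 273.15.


PPI_1 = (-26 + 273.15)^(1/3) = 6.275575
PPI_2 = (-20 + 273.15)^(1/3) = 6.325953
PPI_blend = 0.63 * 6.275575 + 0.37 * 6.325953 = 6.294215
PP_blend = 6.294215^3 - 273.15 = 249.3588 - 273.15 = -23.79

-23.79 degC


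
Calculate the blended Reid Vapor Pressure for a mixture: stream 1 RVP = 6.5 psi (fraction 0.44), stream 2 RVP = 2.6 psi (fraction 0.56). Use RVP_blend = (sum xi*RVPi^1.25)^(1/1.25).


Chevron index: RVP_blend = (sum xi*RVPi^1.25)^(1/1.25)
RVP^1.25 terms: 0.44 * 6.5^1.25 + 0.56 * 2.6^1.25 = 6.41548
RVP_blend = 6.41548^(1/1.25) = 4.424

4.424 psi


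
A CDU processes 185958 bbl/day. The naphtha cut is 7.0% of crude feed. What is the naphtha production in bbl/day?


Crude throughput = 185958 bbl/day
Fraction yield = 7.0%
yield = throughput * fraction / 100
yield = 185958 * 7.0 / 100 = 13017.06

13017.06 bbl/day


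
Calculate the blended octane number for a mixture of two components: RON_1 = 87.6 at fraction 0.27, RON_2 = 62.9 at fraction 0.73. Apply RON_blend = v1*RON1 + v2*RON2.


Linear blending: RON_blend = sum(vi * RONi)
Contribution 1: 0.27 * 87.6 = 23.652
Contribution 2: 0.73 * 62.9 = 45.917
RON_blend = 23.652 + 45.917 = 69.569

69.569


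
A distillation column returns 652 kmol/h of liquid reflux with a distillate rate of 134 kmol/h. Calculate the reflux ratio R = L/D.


Reflux ratio definition: R = L / D (liquid returned / distillate withdrawn)
L = 652 kmol/h, D = 134 kmol/h
R = 652 / 134 = 4.866

4.866


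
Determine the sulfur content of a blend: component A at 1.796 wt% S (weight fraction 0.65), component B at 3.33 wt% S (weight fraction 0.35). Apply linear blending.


Linear sulfur blending: S_blend = x1*S1 + x2*S2
Contribution 1: 0.65 * 1.796 = 1.1674 wt%
Contribution 2: 0.35 * 3.33 = 1.1655 wt%
S_blend = 1.1674 + 1.1655 = 2.3329

2.3329 wt%


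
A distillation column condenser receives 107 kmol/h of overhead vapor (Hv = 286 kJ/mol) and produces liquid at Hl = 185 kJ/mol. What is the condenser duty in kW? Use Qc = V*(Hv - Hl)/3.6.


Qc = 107 * (286 - 185) / 3.6 = 107 * 101 / 3.6 = 3002

3002 kW


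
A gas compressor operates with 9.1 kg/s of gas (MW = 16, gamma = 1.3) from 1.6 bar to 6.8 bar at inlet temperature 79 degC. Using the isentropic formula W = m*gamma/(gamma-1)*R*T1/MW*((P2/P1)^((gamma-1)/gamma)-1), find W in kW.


Isentropic work: W = m*(gamma/(gamma-1))*(R*T1/MW)*((P2/P1)^((gamma-1)/gamma) - 1)
T1 = 79 + 273.15 = 352.15 K
Pressure ratio = 6.8 / 1.6 = 4.25
Exponent = (1.3 - 1)/1.3 = 0.230769
(P2/P1)^exp - 1 = 4.25^0.230769 - 1 = 0.396409
W = 9.1 * 1.3 / 0.3 * 8.314 * 352.15 / 16 * 0.396409 = 2860

2860 kW


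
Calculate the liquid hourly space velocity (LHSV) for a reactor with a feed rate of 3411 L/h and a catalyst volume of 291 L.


LHSV = volumetric feed rate / catalyst volume
= 3411 L/h / 291 L
= 11.72 h^-1

11.72 h^-1


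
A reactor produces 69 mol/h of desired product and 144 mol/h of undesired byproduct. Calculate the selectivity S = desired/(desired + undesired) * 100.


Selectivity = desired / (desired + undesired) * 100
Total products = 69 + 144 = 213 mol/h
S = 69 / 213 * 100
= 0.3239 * 100
= 32.39 %

32.39 %


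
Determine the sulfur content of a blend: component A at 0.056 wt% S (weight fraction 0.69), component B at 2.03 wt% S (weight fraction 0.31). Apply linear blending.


Linear sulfur blending: S_blend = x1*S1 + x2*S2
Contribution 1: 0.69 * 0.056 = 0.03864 wt%
Contribution 2: 0.31 * 2.03 = 0.6293 wt%
S_blend = 0.03864 + 0.6293 = 0.66794

0.66794 wt%


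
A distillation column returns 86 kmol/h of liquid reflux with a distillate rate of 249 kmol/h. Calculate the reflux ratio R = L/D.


Reflux ratio definition: R = L / D (liquid returned / distillate withdrawn)
L = 86 kmol/h, D = 249 kmol/h
R = 86 / 249 = 0.3454

0.3454


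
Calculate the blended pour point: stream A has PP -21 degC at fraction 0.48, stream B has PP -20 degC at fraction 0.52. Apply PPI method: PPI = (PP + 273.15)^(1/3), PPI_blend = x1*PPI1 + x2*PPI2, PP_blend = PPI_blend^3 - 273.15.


PPI_1 = (-21 + 273.15)^(1/3) = 6.317613
PPI_2 = (-20 + 273.15)^(1/3) = 6.325953
PPI_blend = 0.48 * 6.317613 + 0.52 * 6.325953 = 6.32195
PP_blend = 6.32195^3 - 273.15 = 252.6697 - 273.15 = -20.48

-20.48 degC


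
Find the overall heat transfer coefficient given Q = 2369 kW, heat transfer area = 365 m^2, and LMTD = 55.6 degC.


From Q = U*A*LMTD, U = Q / (A * LMTD)
U = 2369 / (365 * 55.6) = 2369 / 20294 = 0.1167

0.1167 kW/(m^2*K)


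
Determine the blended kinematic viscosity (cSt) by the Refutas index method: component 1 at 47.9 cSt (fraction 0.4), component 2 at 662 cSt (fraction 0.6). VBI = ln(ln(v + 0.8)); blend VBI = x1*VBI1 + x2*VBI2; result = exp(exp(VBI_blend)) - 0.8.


Refutas method: VBN_i = 14.534*ln(ln(visc_i + 0.8)) + 10.975, blended linearly by mass fraction; since VBN is linear in VBI_i = ln(ln(visc_i + 0.8)) and the fractions sum to 1, blend VBI directly: visc = exp(exp(VBI_blend)) - 0.8
VBI_1 = ln(ln(47.9 + 0.8)) = 1.3573
VBI_2 = ln(ln(662 + 0.8)) = 1.87126
VBI_blend = 0.4 * 1.3573 + 0.6 * 1.87126 = 1.66568
visc_blend = exp(exp(1.66568)) - 0.8 = 197.4

197.4 cSt


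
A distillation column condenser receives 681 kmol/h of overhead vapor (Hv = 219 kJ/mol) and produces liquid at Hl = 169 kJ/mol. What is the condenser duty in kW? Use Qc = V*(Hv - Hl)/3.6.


Qc = 681 * (219 - 169) / 3.6 = 681 * 50 / 3.6 = 9458

9458 kW


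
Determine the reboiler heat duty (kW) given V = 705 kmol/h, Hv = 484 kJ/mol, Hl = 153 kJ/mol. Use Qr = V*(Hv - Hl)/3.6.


Qr = 705 * (484 - 153) / 3.6 = 705 * 331 / 3.6 = 64820

64820 kW


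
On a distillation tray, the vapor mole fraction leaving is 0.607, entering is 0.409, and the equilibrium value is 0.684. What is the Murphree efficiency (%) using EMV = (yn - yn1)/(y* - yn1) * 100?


Murphree vapor efficiency: EMV = (y_n - y_(n-1)) / (y*_n - y_(n-1)) * 100
EMV = (0.607 - 0.409) / (0.684 - 0.409) * 100 = 0.198 / 0.275 * 100 = 72.00

72.00 %


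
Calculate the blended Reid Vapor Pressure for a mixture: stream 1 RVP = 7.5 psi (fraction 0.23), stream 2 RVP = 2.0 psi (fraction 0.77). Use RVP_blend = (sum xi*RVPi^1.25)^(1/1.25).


Chevron index: RVP_blend = (sum xi*RVPi^1.25)^(1/1.25)
RVP^1.25 terms: 0.23 * 7.5^1.25 + 0.77 * 2.0^1.25 = 4.68604
RVP_blend = 4.68604^(1/1.25) = 3.441

3.441 psi


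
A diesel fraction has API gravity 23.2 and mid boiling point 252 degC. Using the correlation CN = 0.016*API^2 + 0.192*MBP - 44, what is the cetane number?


CN = 0.016 * 23.2^2 + 0.192 * 252 - 44
CN = 8.61184 + 48.384 - 44 = 12.99584

12.99584


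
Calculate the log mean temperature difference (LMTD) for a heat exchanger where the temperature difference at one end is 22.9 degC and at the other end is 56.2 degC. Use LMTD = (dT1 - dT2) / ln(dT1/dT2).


LMTD = (dT1 - dT2) / ln(dT1/dT2)
= (22.9 - 56.2) / ln(22.9 / 56.2) = -33.3 / -0.89778 = 37.09

37.09 degC


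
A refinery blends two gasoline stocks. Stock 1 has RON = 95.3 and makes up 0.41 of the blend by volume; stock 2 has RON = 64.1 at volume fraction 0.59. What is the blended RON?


Linear blending: RON_blend = sum(vi * RONi)
Contribution 1: 0.41 * 95.3 = 39.073
Contribution 2: 0.59 * 64.1 = 37.819
RON_blend = 39.073 + 37.819 = 76.892

76.892


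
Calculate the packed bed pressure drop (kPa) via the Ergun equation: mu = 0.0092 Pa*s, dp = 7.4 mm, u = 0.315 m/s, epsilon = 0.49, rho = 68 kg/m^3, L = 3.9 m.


dp = 7.4 mm = 0.0074 m
Viscous term = 150*0.0092*0.315*(1-0.49)^2 / (0.0074^2*0.49^3) = 17550
Inertial term = 1.75*68*0.315^2*(1-0.49) / (0.0074*0.49^3) = 6917.01
dP/L = 17550 + 6917.01 = 24467 Pa/m
dP = 24467 * 3.9 / 1000 = 95.42 kPa

95.42 kPa


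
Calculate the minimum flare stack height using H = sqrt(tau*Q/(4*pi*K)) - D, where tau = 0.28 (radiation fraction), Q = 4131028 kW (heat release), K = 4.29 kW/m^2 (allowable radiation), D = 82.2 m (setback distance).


tau*Q/(4*pi*K) = 0.28 * 4131028 / (4 * pi * 4.29) = 21456
sqrt(21456) = 146.479
H = 146.479 - 82.2 = 64.28

64.28 m


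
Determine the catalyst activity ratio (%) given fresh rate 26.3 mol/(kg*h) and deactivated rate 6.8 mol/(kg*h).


Activity (%) = (rate_used / rate_fresh) * 100
rate_used = 6.8, rate_fresh = 26.3
= (6.8 / 26.3) * 100
= 0.2586 * 100 = 25.86

25.86 %


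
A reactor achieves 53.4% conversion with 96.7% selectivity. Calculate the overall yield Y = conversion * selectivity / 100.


Overall yield = conversion (%) * selectivity (%) / 100
Conversion = 53.4%, Selectivity = 96.7%
Y = 53.4 * 96.7 / 100
= 51.6378 %

51.6378 %


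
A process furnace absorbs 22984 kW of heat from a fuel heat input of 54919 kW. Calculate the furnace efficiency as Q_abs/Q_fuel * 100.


Furnace efficiency = Q_absorbed / Q_fuel * 100
= 22984 / 54919 * 100 = 41.85

41.85 %


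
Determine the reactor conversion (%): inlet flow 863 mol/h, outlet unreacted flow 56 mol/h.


X = (F_in - F_out) / F_in * 100
Moles reacted = 863 - 56 = 807
X = 807 / 863 * 100
= 0.9351 * 100
= 93.51 %

93.51 %


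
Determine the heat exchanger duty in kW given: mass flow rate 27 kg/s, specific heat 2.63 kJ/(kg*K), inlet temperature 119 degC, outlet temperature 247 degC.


Q = m_dot * cp * delta_T
delta_T = 247 - 119 = 128 K
Q = 27 * 2.63 * 128
= 71.01 * 128
= 9089.28 kW

9089.28 kW


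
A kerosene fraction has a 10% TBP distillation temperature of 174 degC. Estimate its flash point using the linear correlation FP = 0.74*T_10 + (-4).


FP = 0.74 * 174 + (-4) = 124.76

124.76 degC


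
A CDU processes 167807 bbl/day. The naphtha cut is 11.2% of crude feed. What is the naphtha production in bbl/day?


Crude throughput = 167807 bbl/day
Fraction yield = 11.2%
yield = throughput * fraction / 100
yield = 167807 * 11.2 / 100 = 18794.384

18794.384 bbl/day


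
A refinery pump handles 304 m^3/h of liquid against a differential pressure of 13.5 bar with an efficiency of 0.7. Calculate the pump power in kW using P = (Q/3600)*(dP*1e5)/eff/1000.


Q = 304 / 3600 = 0.0844444 m^3/s
P = 0.0844444 * (13.5 * 1e5) / 0.7 / 1000 = 162.9

162.9 kW


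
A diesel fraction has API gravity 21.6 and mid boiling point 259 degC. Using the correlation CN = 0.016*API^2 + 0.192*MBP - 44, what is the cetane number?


CN = 0.016 * 21.6^2 + 0.192 * 259 - 44
CN = 7.46496 + 49.728 - 44 = 13.19296

13.19296


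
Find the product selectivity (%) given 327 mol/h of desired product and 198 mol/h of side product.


Selectivity = desired / (desired + undesired) * 100
Total products = 327 + 198 = 525 mol/h
S = 327 / 525 * 100
= 0.6229 * 100
= 62.29 %

62.29 %


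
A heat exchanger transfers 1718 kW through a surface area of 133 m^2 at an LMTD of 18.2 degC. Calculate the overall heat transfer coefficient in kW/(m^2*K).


From Q = U*A*LMTD, U = Q / (A * LMTD)
U = 1718 / (133 * 18.2) = 1718 / 2420.6 = 0.7097

0.7097 kW/(m^2*K)


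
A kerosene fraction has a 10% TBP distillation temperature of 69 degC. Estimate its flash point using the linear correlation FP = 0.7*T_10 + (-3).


FP = 0.7 * 69 + (-3) = 45.3

45.3 degC


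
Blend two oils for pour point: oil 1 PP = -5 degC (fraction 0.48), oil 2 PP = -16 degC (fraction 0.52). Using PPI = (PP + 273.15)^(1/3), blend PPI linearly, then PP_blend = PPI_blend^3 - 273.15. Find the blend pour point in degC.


PPI_1 = (-5 + 273.15)^(1/3) = 6.448508
PPI_2 = (-16 + 273.15)^(1/3) = 6.359098
PPI_blend = 0.48 * 6.448508 + 0.52 * 6.359098 = 6.402015
PP_blend = 6.402015^3 - 273.15 = 262.3917 - 273.15 = -10.76

-10.76 degC


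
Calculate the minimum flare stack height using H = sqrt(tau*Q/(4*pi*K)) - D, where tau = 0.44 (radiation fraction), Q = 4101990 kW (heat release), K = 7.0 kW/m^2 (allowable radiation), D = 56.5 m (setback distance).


tau*Q/(4*pi*K) = 0.44 * 4101990 / (4 * pi * 7.0) = 20518.2
sqrt(20518.2) = 143.242
H = 143.242 - 56.5 = 86.74

86.74 m


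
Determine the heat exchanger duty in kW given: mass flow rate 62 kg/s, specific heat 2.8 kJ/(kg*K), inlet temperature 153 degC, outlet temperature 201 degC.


Q = m_dot * cp * delta_T
delta_T = 201 - 153 = 48 K
Q = 62 * 2.8 * 48
= 173.6 * 48
= 8332.8 kW

8332.8 kW


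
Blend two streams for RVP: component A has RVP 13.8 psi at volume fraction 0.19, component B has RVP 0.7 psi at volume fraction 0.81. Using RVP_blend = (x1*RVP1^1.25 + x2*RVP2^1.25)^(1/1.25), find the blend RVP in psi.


Chevron index: RVP_blend = (sum xi*RVPi^1.25)^(1/1.25)
RVP^1.25 terms: 0.19 * 13.8^1.25 + 0.81 * 0.7^1.25 = 5.57225
RVP_blend = 5.57225^(1/1.25) = 3.952

3.952 psi


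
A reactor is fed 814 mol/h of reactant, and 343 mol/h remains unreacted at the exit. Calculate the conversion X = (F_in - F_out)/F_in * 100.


X = (F_in - F_out) / F_in * 100
Moles reacted = 814 - 343 = 471
X = 471 / 814 * 100
= 0.5786 * 100
= 57.86 %

57.86 %


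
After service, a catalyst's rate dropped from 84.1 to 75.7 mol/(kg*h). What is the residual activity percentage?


Activity (%) = (rate_used / rate_fresh) * 100
rate_used = 75.7, rate_fresh = 84.1
= (75.7 / 84.1) * 100
= 0.9001 * 100 = 90.01

90.01 %


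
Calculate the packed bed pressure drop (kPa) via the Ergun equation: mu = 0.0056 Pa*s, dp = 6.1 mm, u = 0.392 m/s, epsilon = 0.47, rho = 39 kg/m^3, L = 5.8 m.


dp = 6.1 mm = 0.0061 m
Viscous term = 150*0.0056*0.392*(1-0.47)^2 / (0.0061^2*0.47^3) = 23942.2
Inertial term = 1.75*39*0.392^2*(1-0.47) / (0.0061*0.47^3) = 8776.62
dP/L = 23942.2 + 8776.62 = 32718.8 Pa/m
dP = 32718.8 * 5.8 / 1000 = 189.8 kPa

189.8 kPa


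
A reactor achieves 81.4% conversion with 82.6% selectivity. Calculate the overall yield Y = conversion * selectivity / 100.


Overall yield = conversion (%) * selectivity (%) / 100
Conversion = 81.4%, Selectivity = 82.6%
Y = 81.4 * 82.6 / 100
= 67.2364 %

67.2364 %


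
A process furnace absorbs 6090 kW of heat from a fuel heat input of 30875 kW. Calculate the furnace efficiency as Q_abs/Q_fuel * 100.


Furnace efficiency = Q_absorbed / Q_fuel * 100
= 6090 / 30875 * 100 = 19.72

19.72 %


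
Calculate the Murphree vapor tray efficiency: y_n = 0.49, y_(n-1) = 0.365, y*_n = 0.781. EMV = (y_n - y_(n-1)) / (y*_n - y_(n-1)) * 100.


Murphree vapor efficiency: EMV = (y_n - y_(n-1)) / (y*_n - y_(n-1)) * 100
EMV = (0.49 - 0.365) / (0.781 - 0.365) * 100 = 0.125 / 0.416 * 100 = 30.05

30.05 %


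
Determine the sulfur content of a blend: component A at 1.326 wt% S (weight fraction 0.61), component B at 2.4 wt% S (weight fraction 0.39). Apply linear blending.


Linear sulfur blending: S_blend = x1*S1 + x2*S2
Contribution 1: 0.61 * 1.326 = 0.80886 wt%
Contribution 2: 0.39 * 2.4 = 0.936 wt%
S_blend = 0.80886 + 0.936 = 1.74486

1.74486 wt%


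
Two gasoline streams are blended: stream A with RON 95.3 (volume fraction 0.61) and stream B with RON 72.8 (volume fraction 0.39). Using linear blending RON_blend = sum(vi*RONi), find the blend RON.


Linear blending: RON_blend = sum(vi * RONi)
Contribution 1: 0.61 * 95.3 = 58.133
Contribution 2: 0.39 * 72.8 = 28.392
RON_blend = 58.133 + 28.392 = 86.525

86.525


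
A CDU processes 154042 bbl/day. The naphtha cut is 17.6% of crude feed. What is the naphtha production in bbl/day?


Crude throughput = 154042 bbl/day
Fraction yield = 17.6%
yield = throughput * fraction / 100
yield = 154042 * 17.6 / 100 = 27111.392

27111.392 bbl/day


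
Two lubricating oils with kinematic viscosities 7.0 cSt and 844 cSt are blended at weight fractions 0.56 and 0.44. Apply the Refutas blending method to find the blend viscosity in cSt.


Refutas method: VBN_i = 14.534*ln(ln(visc_i + 0.8)) + 10.975, blended linearly by mass fraction; since VBN is linear in VBI_i = ln(ln(visc_i + 0.8)) and the fractions sum to 1, blend VBI directly: visc = exp(exp(VBI_blend)) - 0.8
VBI_1 = ln(ln(7.0 + 0.8)) = 0.719849
VBI_2 = ln(ln(844 + 0.8)) = 1.90793
VBI_blend = 0.56 * 0.719849 + 0.44 * 1.90793 = 1.2426
visc_blend = exp(exp(1.2426)) - 0.8 = 31.16

31.16 cSt


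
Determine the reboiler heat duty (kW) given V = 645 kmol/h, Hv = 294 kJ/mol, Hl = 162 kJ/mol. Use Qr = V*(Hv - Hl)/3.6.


Qr = 645 * (294 - 162) / 3.6 = 645 * 132 / 3.6 = 23650

23650 kW


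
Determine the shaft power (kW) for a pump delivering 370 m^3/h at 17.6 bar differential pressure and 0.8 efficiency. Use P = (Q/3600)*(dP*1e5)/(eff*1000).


Q = 370 / 3600 = 0.102778 m^3/s
P = 0.102778 * (17.6 * 1e5) / 0.8 / 1000 = 226.1

226.1 kW


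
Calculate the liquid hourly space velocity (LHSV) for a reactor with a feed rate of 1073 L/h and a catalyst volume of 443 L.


LHSV = volumetric feed rate / catalyst volume
= 1073 L/h / 443 L
= 2.422 h^-1

2.422 h^-1


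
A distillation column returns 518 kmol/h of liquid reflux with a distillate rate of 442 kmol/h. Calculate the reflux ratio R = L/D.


Reflux ratio definition: R = L / D (liquid returned / distillate withdrawn)
L = 518 kmol/h, D = 442 kmol/h
R = 518 / 442 = 1.172

1.172


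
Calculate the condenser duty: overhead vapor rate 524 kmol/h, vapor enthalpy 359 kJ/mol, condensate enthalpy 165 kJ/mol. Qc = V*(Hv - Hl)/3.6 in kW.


Qc = 524 * (359 - 165) / 3.6 = 524 * 194 / 3.6 = 28240

28240 kW


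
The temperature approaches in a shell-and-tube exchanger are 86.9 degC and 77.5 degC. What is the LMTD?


LMTD = (dT1 - dT2) / ln(dT1/dT2)
= (86.9 - 77.5) / ln(86.9 / 77.5) = 9.4 / 0.11448 = 82.11

82.11 degC


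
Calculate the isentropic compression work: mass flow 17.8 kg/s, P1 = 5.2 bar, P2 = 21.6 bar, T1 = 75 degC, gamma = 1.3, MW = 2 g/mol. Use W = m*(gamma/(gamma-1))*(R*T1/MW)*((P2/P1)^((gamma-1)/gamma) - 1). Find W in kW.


Isentropic work: W = m*(gamma/(gamma-1))*(R*T1/MW)*((P2/P1)^((gamma-1)/gamma) - 1)
T1 = 75 + 273.15 = 348.15 K
Pressure ratio = 21.6 / 5.2 = 4.15385
Exponent = (1.3 - 1)/1.3 = 0.230769
(P2/P1)^exp - 1 = 4.15385^0.230769 - 1 = 0.389054
W = 17.8 * 1.3 / 0.3 * 8.314 * 348.15 / 2 * 0.389054 = 43430

43430 kW


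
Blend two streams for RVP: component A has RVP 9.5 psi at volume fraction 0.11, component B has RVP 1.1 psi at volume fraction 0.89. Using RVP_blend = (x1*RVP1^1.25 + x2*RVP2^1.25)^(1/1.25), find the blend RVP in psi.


Chevron index: RVP_blend = (sum xi*RVPi^1.25)^(1/1.25)
RVP^1.25 terms: 0.11 * 9.5^1.25 + 0.89 * 1.1^1.25 = 2.83723
RVP_blend = 2.83723^(1/1.25) = 2.303

2.303 psi


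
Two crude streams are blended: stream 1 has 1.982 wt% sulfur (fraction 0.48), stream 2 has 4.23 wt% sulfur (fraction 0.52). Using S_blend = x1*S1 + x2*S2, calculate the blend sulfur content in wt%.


Linear sulfur blending: S_blend = x1*S1 + x2*S2
Contribution 1: 0.48 * 1.982 = 0.95136 wt%
Contribution 2: 0.52 * 4.23 = 2.1996 wt%
S_blend = 0.95136 + 2.1996 = 3.15096

3.15096 wt%


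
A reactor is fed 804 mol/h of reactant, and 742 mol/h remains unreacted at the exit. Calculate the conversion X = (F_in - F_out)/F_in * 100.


X = (F_in - F_out) / F_in * 100
Moles reacted = 804 - 742 = 62
X = 62 / 804 * 100
= 0.07711 * 100
= 7.711 %

7.711 %


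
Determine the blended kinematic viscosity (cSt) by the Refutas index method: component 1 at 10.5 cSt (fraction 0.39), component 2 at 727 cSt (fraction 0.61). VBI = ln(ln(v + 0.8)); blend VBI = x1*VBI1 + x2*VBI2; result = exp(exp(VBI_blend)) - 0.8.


Refutas method: VBN_i = 14.534*ln(ln(visc_i + 0.8)) + 10.975, blended linearly by mass fraction; since VBN is linear in VBI_i = ln(ln(visc_i + 0.8)) and the fractions sum to 1, blend VBI directly: visc = exp(exp(VBI_blend)) - 0.8
VBI_1 = ln(ln(10.5 + 0.8)) = 0.88575
VBI_2 = ln(ln(727 + 0.8)) = 1.88556
VBI_blend = 0.39 * 0.88575 + 0.61 * 1.88556 = 1.49563
visc_blend = exp(exp(1.49563)) - 0.8 = 85.87

85.87 cSt


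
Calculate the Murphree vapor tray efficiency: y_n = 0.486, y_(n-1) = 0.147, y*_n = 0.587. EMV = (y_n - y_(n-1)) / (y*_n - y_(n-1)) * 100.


Murphree vapor efficiency: EMV = (y_n - y_(n-1)) / (y*_n - y_(n-1)) * 100
EMV = (0.486 - 0.147) / (0.587 - 0.147) * 100 = 0.339 / 0.44 * 100 = 77.05

77.05 %


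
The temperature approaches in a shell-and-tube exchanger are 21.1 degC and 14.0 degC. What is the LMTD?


LMTD = (dT1 - dT2) / ln(dT1/dT2)
= (21.1 - 14.0) / ln(21.1 / 14.0) = 7.1 / 0.410216 = 17.31

17.31 degC


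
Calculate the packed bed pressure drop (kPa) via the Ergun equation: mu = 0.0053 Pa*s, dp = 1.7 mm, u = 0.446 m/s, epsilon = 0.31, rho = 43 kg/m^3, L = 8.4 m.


dp = 1.7 mm = 0.0017 m
Viscous term = 150*0.0053*0.446*(1-0.31)^2 / (0.0017^2*0.31^3) = 1960730
Inertial term = 1.75*43*0.446^2*(1-0.31) / (0.0017*0.31^3) = 203935
dP/L = 1960730 + 203935 = 2164660 Pa/m
dP = 2164660 * 8.4 / 1000 = 18180 kPa

18180 kPa


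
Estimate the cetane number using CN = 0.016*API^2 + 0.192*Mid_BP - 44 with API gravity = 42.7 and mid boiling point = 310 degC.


CN = 0.016 * 42.7^2 + 0.192 * 310 - 44
CN = 29.17264 + 59.52 - 44 = 44.69264

44.69264


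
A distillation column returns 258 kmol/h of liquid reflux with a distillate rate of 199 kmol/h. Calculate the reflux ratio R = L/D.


Reflux ratio definition: R = L / D (liquid returned / distillate withdrawn)
L = 258 kmol/h, D = 199 kmol/h
R = 258 / 199 = 1.296

1.296


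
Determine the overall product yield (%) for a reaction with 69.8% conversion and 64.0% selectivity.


Overall yield = conversion (%) * selectivity (%) / 100
Conversion = 69.8%, Selectivity = 64.0%
Y = 69.8 * 64.0 / 100
= 44.672 %

44.672 %


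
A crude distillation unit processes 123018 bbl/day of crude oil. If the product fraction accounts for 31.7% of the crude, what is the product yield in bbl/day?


Crude throughput = 123018 bbl/day
Fraction yield = 31.7%
yield = throughput * fraction / 100
yield = 123018 * 31.7 / 100 = 38996.706

38996.706 bbl/day


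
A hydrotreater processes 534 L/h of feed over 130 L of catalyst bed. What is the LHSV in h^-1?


LHSV = volumetric feed rate / catalyst volume
= 534 L/h / 130 L
= 4.108 h^-1

4.108 h^-1


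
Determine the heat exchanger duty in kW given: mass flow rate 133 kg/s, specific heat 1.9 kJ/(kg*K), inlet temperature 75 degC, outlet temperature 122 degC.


Q = m_dot * cp * delta_T
delta_T = 122 - 75 = 47 K
Q = 133 * 1.9 * 47
= 252.7 * 47
= 11876.9 kW

11876.9 kW


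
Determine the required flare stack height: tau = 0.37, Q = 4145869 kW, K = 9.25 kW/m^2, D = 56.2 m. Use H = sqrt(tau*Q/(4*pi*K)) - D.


tau*Q/(4*pi*K) = 0.37 * 4145869 / (4 * pi * 9.25) = 13196.7
sqrt(13196.7) = 114.877
H = 114.877 - 56.2 = 58.68

58.68 m


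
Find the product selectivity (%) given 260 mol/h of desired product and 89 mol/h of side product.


Selectivity = desired / (desired + undesired) * 100
Total products = 260 + 89 = 349 mol/h
S = 260 / 349 * 100
= 0.7450 * 100
= 74.50 %

74.50 %


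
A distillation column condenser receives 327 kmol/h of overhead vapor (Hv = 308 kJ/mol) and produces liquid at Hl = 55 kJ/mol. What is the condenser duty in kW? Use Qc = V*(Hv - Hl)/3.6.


Qc = 327 * (308 - 55) / 3.6 = 327 * 253 / 3.6 = 22980

22980 kW


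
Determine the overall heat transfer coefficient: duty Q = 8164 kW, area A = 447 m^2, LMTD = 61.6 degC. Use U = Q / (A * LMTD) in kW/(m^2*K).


From Q = U*A*LMTD, U = Q / (A * LMTD)
U = 8164 / (447 * 61.6) = 8164 / 27535.2 = 0.2965

0.2965 kW/(m^2*K)


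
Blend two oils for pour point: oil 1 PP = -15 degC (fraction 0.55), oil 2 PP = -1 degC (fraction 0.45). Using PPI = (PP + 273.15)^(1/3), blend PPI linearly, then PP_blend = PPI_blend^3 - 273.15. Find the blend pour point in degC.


PPI_1 = (-15 + 273.15)^(1/3) = 6.36733
PPI_2 = (-1 + 273.15)^(1/3) = 6.480414
PPI_blend = 0.55 * 6.36733 + 0.45 * 6.480414 = 6.418218
PP_blend = 6.418218^3 - 273.15 = 264.389 - 273.15 = -8.76

-8.76 degC


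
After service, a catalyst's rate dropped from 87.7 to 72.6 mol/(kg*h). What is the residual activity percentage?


Activity (%) = (rate_used / rate_fresh) * 100
rate_used = 72.6, rate_fresh = 87.7
= (72.6 / 87.7) * 100
= 0.8278 * 100 = 82.78

82.78 %


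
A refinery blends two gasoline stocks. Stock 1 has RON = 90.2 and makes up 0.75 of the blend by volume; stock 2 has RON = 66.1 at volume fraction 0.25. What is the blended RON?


Linear blending: RON_blend = sum(vi * RONi)
Contribution 1: 0.75 * 90.2 = 67.65
Contribution 2: 0.25 * 66.1 = 16.525
RON_blend = 67.65 + 16.525 = 84.175

84.175


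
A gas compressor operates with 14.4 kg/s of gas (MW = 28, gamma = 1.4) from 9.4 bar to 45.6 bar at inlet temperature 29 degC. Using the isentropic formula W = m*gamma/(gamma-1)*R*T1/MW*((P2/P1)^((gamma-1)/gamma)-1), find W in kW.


Isentropic work: W = m*(gamma/(gamma-1))*(R*T1/MW)*((P2/P1)^((gamma-1)/gamma) - 1)
T1 = 29 + 273.15 = 302.15 K
Pressure ratio = 45.6 / 9.4 = 4.85106
Exponent = (1.4 - 1)/1.4 = 0.285714
(P2/P1)^exp - 1 = 4.85106^0.285714 - 1 = 0.570193
W = 14.4 * 1.4 / 0.4 * 8.314 * 302.15 / 28 * 0.570193 = 2578

2578 kW


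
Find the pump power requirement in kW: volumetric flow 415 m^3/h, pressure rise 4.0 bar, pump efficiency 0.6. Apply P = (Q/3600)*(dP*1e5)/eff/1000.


Q = 415 / 3600 = 0.115278 m^3/s
P = 0.115278 * (4.0 * 1e5) / 0.6 / 1000 = 76.85

76.85 kW


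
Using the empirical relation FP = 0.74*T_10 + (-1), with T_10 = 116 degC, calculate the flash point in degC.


FP = 0.74 * 116 + (-1) = 84.84

84.84 degC


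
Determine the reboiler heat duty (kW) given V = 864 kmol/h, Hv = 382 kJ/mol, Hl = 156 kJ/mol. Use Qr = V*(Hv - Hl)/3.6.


Qr = 864 * (382 - 156) / 3.6 = 864 * 226 / 3.6 = 54240

54240 kW
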